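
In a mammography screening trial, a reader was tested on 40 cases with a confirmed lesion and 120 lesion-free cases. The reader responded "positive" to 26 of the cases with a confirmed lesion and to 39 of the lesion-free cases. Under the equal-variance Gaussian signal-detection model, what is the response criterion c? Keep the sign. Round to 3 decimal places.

c = 0.034

H = 26/40 = 0.6500
FA = 39/120 = 0.3250
Φ⁻¹(0.6500) = 0.3853, Φ⁻¹(0.3250) = -0.4538
c = −½·[z(H) + z(FA)] = −0.5 × (0.3853 + (-0.4538)) = 0.03425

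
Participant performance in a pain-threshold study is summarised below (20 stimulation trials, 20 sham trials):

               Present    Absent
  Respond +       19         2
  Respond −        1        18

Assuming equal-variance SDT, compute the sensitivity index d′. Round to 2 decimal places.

d′ = 2.93

H = 19/20 = 0.9500
FA = 2/20 = 0.1000
z(H) = 1.6449
z(FA) = -1.2816
d' = z(H) − z(FA) = 1.6449 − (-1.2816) = 2.9265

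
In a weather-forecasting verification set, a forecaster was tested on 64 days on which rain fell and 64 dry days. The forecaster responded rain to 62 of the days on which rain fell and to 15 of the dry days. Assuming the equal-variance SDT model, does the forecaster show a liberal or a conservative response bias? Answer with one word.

liberal

z(H) = 1.863, z(FA) = -0.725
c = −½·(z(H) + z(FA)) = -0.569
c < 0 → liberal criterion (biased toward responding “yes”).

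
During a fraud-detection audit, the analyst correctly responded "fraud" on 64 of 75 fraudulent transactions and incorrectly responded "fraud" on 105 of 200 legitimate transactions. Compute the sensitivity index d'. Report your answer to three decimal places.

H = 64/75 = 0.8533
FA = 105/200 = 0.5250
z(0.8533) = 1.0507, z(0.5250) = 0.0627
d' = z(H) − z(FA) = 1.0507 − 0.0627 = 0.9880

d' = 0.988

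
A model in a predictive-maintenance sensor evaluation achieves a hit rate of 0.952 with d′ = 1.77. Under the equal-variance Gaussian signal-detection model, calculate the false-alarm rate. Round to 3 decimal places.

false-alarm rate = 0.458

z(hit rate) = z(0.952) = 1.6646
z(FA) = z(H) − d' = 1.6646 − 1.77 = -0.1054
false-alarm rate = Φ(-0.1054) = 0.4580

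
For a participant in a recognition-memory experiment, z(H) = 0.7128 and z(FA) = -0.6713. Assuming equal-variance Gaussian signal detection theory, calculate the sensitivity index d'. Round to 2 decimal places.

d' = 1.38

d' = z(H) − z(FA) = 0.7128 − (-0.6713) = 1.3841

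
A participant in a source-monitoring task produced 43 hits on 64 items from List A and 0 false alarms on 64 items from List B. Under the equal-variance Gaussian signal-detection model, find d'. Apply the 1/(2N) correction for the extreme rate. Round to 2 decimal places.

The false-alarm rate is 0/64 = 0, so apply the 1/(2N) correction: FA → 1/(2·64) = 0.00781.
z(H) = z(0.67188) = 0.445
z(FA) = z(0.00781) = -2.418
d' = 0.445 − (-2.418) = 2.863

d' = 2.86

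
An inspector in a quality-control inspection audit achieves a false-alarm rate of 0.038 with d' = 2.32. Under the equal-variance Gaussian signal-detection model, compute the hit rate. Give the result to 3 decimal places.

z(false-alarm rate) = z(0.038) = -1.7744
z(H) = z(FA) + d' = -1.7744 + 2.32 = 0.5456
hit rate = Φ(0.5456) = 0.7073

hit rate = 0.707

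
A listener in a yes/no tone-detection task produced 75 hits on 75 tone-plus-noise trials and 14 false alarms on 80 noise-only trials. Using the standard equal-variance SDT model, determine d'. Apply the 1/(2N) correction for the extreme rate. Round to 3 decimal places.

d' = 3.409

The hit rate is 75/75 = 1, so apply the 1/(2N) correction: H → 1 − 1/(2·75) = 0.99333.
z(H) = z(0.99333) = 2.4746
z(FA) = z(0.17500) = -0.9346
d' = 2.4746 − (-0.9346) = 3.4092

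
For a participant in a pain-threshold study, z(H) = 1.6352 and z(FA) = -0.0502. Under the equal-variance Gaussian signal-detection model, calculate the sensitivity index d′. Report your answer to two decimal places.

d' = z(H) − z(FA) = 1.6352 − (-0.0502) = 1.6854

d′ = 1.69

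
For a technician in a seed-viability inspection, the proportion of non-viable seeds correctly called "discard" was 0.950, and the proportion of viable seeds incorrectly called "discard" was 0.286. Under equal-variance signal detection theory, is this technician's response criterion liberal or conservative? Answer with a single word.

liberal

z(H) = 1.645, z(FA) = -0.565
c = −½·(z(H) + z(FA)) = -0.540
c < 0 → liberal criterion (biased toward responding “yes”).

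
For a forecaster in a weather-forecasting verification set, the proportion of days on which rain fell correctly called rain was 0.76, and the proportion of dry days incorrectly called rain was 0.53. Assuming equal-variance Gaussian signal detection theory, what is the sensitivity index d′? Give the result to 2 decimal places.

z(H) = 0.706
z(FA) = 0.075
d' = z(H) − z(FA) = 0.706 − 0.075 = 0.631

d′ = 0.63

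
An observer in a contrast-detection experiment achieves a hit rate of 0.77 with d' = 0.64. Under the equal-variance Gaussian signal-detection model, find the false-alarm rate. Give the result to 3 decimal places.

z(hit rate) = z(0.77) = 0.7388
z(FA) = z(H) − d' = 0.7388 − 0.64 = 0.0988
false-alarm rate = Φ(0.0988) = 0.5394

false-alarm rate = 0.539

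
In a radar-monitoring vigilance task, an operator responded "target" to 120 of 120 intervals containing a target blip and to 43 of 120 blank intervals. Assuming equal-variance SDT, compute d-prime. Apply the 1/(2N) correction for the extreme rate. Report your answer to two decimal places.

d-prime = 3.00

The hit rate is 120/120 = 1, so apply the 1/(2N) correction: H → 1 − 1/(2·120) = 0.99583.
z(H) = z(0.99583) = 2.638
z(FA) = z(0.35833) = -0.363
d' = 2.638 − (-0.363) = 3.001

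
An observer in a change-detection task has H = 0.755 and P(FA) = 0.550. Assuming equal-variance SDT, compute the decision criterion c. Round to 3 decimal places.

c = -0.408

z(0.755) = 0.6903, z(0.550) = 0.1257
c = −½·[z(H) + z(FA)] = −0.5 × (0.6903 + 0.1257) = -0.4080
c < 0: the observer has a liberal response bias.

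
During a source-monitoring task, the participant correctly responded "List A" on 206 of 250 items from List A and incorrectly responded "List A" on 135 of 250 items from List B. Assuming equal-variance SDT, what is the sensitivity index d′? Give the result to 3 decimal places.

d′ = 0.830

H = 206/250 = 0.8240
FA = 135/250 = 0.5400
Φ⁻¹(H) = 0.9307
Φ⁻¹(FA) = 0.1004
d' = z(H) − z(FA) = 0.9307 − 0.1004 = 0.8303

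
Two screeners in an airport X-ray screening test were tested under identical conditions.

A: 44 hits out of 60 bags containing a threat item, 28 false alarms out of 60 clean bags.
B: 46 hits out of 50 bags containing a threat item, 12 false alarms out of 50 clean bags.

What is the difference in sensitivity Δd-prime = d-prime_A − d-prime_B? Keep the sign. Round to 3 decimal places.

A: z(0.7333) = 0.6228, z(0.4667) = -0.0836, d' = 0.7064
B: z(0.9200) = 1.4051, z(0.2400) = -0.7063, d' = 2.1114
Δd' = d'_A − d'_B = 0.7064 − 2.1114 = -1.4050
B has the higher sensitivity.

Δd-prime = -1.405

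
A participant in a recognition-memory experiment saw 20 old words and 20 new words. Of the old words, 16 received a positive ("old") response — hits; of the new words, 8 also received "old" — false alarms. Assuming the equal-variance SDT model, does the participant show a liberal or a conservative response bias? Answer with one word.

liberal

z(H) = 0.842, z(FA) = -0.253
c = −½·(z(H) + z(FA)) = -0.2945
c < 0 → liberal criterion (biased toward responding “yes”).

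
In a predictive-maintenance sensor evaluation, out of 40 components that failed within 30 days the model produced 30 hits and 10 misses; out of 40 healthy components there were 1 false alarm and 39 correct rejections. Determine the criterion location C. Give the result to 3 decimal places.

H = 30/40 = 0.7500
FA = 1/40 = 0.0250
z(H) = 0.6745
z(FA) = -1.9600
c = −½·[z(H) + z(FA)] = −0.5 × (0.6745 + (-1.9600)) = 0.64275

C = 0.643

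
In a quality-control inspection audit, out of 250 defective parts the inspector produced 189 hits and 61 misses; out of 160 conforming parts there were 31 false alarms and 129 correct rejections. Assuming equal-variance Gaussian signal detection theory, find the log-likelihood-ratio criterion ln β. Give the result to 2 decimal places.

H = 189/250 = 0.7560
FA = 31/160 = 0.1938
z(H) = z(0.7560) = 0.693
z(FA) = z(0.1938) = -0.864
ln β = −½·[z(H)² − z(FA)²] = −0.5 × (0.480 − 0.746) = 0.133

ln β = 0.13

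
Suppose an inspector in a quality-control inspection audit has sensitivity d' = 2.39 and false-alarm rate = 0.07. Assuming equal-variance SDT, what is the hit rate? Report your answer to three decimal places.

hit rate = 0.820

z(false-alarm rate) = z(0.07) = -1.4758
z(H) = z(FA) + d' = -1.4758 + 2.39 = 0.9142
hit rate = Φ(0.9142) = 0.8197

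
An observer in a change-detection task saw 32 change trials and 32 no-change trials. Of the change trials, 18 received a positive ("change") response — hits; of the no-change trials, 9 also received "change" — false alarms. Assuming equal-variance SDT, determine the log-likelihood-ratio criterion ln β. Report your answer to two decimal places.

ln β = 0.16

H = 18/32 = 0.5625
FA = 9/32 = 0.2812
z(0.5625) = 0.157, z(0.2812) = -0.579
ln β = −½·[z(H)² − z(FA)²] = −0.5 × (0.025 − 0.335) = 0.155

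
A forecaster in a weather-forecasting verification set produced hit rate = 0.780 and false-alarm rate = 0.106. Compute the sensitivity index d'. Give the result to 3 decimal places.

d' = 2.020

z(H) = z(0.780) = 0.7722
z(FA) = z(0.106) = -1.2481
d' = z(H) − z(FA) = 0.7722 − (-1.2481) = 2.0203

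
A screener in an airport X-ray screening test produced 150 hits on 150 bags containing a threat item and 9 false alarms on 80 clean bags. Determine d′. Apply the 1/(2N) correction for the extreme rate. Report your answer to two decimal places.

d′ = 3.93

The hit rate is 150/150 = 1, so apply the 1/(2N) correction: H → 1 − 1/(2·150) = 0.99667.
z(H) = z(0.99667) = 2.713
z(FA) = z(0.11250) = -1.213
d' = 2.713 − (-1.213) = 3.926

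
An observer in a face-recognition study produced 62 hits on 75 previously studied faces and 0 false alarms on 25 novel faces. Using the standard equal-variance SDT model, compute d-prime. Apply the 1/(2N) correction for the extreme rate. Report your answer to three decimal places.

d-prime = 2.995

The false-alarm rate is 0/25 = 0, so apply the 1/(2N) correction: FA → 1/(2·25) = 0.02000.
z(H) = z(0.82667) = 0.9411
z(FA) = z(0.02000) = -2.0537
d' = 0.9411 − (-2.0537) = 2.9948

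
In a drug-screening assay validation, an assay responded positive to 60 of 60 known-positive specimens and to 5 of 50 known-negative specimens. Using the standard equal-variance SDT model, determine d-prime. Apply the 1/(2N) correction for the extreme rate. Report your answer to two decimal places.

d-prime = 3.68

The hit rate is 60/60 = 1, so apply the 1/(2N) correction: H → 1 − 1/(2·60) = 0.99167.
z(H) = z(0.99167) = 2.394
z(FA) = z(0.10000) = -1.282
d' = 2.394 − (-1.282) = 3.676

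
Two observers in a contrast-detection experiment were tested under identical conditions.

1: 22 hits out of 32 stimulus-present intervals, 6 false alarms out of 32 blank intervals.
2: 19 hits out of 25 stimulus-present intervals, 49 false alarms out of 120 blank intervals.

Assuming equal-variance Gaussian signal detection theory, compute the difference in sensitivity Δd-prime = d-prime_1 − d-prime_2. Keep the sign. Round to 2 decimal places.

Δd-prime = 0.44

1: z(0.6875) = 0.489, z(0.1875) = -0.887, d' = 1.376
2: z(0.7600) = 0.706, z(0.4083) = -0.232, d' = 0.938
Δd' = d'_1 − d'_2 = 1.376 − 0.938 = 0.438
1 has the higher sensitivity.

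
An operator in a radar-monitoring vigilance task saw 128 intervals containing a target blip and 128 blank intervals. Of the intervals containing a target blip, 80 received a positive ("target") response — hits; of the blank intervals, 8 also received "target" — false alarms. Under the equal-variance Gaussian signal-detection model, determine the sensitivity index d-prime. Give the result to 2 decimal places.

H = 80/128 = 0.6250
FA = 8/128 = 0.0625
Φ⁻¹(0.6250) = 0.3186, Φ⁻¹(0.0625) = -1.5341
d' = z(H) − z(FA) = 0.3186 − (-1.5341) = 1.8527

d-prime = 1.85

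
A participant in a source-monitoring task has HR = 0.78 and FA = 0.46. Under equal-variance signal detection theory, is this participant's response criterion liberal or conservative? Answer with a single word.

z(H) = 0.772, z(FA) = -0.100
c = −½·(z(H) + z(FA)) = -0.336
c < 0 → liberal criterion (biased toward responding “yes”).

liberal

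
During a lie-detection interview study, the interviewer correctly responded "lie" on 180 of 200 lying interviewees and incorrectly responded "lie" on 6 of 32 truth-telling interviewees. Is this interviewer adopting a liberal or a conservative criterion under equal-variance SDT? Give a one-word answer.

z(H) = 1.282, z(FA) = -0.887
c = −½·(z(H) + z(FA)) = -0.1975
c < 0 → liberal criterion (biased toward responding “yes”).

liberal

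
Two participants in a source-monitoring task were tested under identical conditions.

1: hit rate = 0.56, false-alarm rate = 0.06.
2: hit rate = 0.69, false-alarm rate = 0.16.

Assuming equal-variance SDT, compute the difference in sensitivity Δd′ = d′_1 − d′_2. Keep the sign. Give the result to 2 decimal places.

1: z(0.56) = 0.151, z(0.06) = -1.555, d' = 1.706
2: z(0.69) = 0.496, z(0.16) = -0.994, d' = 1.490
Δd' = d'_1 − d'_2 = 1.706 − 1.490 = 0.216
1 has the higher sensitivity.

Δd′ = 0.22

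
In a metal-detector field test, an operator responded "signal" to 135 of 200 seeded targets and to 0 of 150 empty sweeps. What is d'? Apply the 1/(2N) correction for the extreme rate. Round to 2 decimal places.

d' = 3.17

The false-alarm rate is 0/150 = 0, so apply the 1/(2N) correction: FA → 1/(2·150) = 0.00333.
z(H) = z(0.67500) = 0.454
z(FA) = z(0.00333) = -2.713
d' = 0.454 − (-2.713) = 3.167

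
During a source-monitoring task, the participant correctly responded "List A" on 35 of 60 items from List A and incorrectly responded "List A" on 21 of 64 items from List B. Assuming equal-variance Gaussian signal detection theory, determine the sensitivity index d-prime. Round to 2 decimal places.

d-prime = 0.66

H = 35/60 = 0.5833
FA = 21/64 = 0.3281
Φ⁻¹(H) = 0.210
Φ⁻¹(FA) = -0.445
d' = z(H) − z(FA) = 0.210 − (-0.445) = 0.655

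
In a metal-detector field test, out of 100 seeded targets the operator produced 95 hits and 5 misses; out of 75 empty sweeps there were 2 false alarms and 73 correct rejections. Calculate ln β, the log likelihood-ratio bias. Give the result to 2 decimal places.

ln β = 0.51

H = 95/100 = 0.9500
FA = 2/75 = 0.0267
Φ⁻¹(0.9500) = 1.645, Φ⁻¹(0.0267) = -1.932
ln β = −½·[z(H)² − z(FA)²] = −0.5 × (2.706 − 3.733) = 0.5135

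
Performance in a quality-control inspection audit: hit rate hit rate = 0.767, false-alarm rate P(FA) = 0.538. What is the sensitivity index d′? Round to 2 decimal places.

d′ = 0.63

Φ⁻¹(H) = 0.7290
Φ⁻¹(FA) = 0.0954
d' = z(H) − z(FA) = 0.7290 − 0.0954 = 0.6336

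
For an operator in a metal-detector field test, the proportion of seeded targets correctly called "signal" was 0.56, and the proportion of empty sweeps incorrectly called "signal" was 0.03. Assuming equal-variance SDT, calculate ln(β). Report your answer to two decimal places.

ln β = 1.76

z(H) = 0.151
z(FA) = -1.881
ln β = −½·[z(H)² − z(FA)²] = −0.5 × (0.023 − 3.538) = 1.7575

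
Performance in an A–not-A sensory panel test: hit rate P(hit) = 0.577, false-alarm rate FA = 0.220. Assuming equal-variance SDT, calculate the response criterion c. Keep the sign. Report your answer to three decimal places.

c = 0.289

z(H) = z(0.577) = 0.1942
z(FA) = z(0.220) = -0.7722
c = −½·[z(H) + z(FA)] = −0.5 × (0.1942 + (-0.7722)) = 0.2890
c > 0: the taster has a conservative response bias.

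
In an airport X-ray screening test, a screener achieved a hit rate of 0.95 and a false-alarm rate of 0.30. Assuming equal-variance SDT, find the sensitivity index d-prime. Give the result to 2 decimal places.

d-prime = 2.17

z(H) = z(0.95) = 1.645
z(FA) = z(0.30) = -0.524
d' = z(H) − z(FA) = 1.645 − (-0.524) = 2.169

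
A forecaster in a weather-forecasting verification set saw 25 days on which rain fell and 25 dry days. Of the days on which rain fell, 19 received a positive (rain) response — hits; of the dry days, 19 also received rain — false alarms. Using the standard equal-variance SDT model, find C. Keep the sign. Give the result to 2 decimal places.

H = 19/25 = 0.7600
FA = 19/25 = 0.7600
z(H) = z(0.7600) = 0.7063
z(FA) = z(0.7600) = 0.7063
c = −½·[z(H) + z(FA)] = −0.5 × (0.7063 + 0.7063) = -0.7063
c < 0: the forecaster has a liberal response bias.

C = -0.71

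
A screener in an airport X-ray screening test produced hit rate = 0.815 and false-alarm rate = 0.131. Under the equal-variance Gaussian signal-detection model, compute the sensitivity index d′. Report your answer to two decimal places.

z(0.815) = 0.896, z(0.131) = -1.122
d' = z(H) − z(FA) = 0.896 − (-1.122) = 2.018

d′ = 2.02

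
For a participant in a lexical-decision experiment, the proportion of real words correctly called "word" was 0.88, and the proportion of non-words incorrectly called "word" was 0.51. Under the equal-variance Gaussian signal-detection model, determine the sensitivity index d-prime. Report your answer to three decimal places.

z(H) = 1.1750
z(FA) = 0.0251
d' = z(H) − z(FA) = 1.1750 − 0.0251 = 1.1499

d-prime = 1.150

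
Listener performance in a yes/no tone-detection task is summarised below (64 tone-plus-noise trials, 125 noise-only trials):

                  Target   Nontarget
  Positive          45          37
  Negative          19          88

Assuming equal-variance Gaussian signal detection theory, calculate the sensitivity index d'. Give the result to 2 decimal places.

d' = 1.07

H = 45/64 = 0.7031
FA = 37/125 = 0.2960
z(H) = 0.533
z(FA) = -0.536
d' = z(H) − z(FA) = 0.533 − (-0.536) = 1.069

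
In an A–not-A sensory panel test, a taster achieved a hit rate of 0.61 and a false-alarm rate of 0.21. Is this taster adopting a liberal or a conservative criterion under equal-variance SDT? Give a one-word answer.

conservative

z(H) = 0.279, z(FA) = -0.806
c = −½·(z(H) + z(FA)) = 0.2635
c > 0 → conservative criterion (biased toward responding “no”).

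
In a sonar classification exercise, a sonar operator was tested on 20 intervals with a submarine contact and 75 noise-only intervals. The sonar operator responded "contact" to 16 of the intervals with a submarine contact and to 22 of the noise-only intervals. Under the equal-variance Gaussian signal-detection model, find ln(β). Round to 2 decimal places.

H = 16/20 = 0.8000
FA = 22/75 = 0.2933
z(0.8000) = 0.842, z(0.2933) = -0.544
ln β = −½·[z(H)² − z(FA)²] = −0.5 × (0.709 − 0.296) = -0.2065

ln β = -0.21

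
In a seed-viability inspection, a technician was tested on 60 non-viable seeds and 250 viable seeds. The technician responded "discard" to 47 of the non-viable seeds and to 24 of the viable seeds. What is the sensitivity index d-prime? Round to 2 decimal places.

H = 47/60 = 0.7833
FA = 24/250 = 0.0960
z(H) = 0.7834
z(FA) = -1.3047
d' = z(H) − z(FA) = 0.7834 − (-1.3047) = 2.0881

d-prime = 2.09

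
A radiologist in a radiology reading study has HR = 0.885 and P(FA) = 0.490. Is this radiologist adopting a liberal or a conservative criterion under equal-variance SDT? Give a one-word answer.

liberal

z(H) = 1.200, z(FA) = -0.025
c = −½·(z(H) + z(FA)) = -0.5875
c < 0 → liberal criterion (biased toward responding “yes”).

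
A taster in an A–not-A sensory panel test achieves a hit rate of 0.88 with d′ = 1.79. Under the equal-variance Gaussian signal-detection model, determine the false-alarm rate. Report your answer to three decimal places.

z(hit rate) = z(0.88) = 1.1750
z(FA) = z(H) − d' = 1.1750 − 1.79 = -0.6150
false-alarm rate = Φ(-0.6150) = 0.2693

false-alarm rate = 0.269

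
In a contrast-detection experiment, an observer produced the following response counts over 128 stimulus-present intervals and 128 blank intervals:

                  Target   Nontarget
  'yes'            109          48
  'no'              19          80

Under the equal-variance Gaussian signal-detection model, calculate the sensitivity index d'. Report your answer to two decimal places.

d' = 1.36

H = 109/128 = 0.8516
FA = 48/128 = 0.3750
Φ⁻¹(H) = Φ⁻¹(0.8516) = 1.043
Φ⁻¹(FA) = Φ⁻¹(0.3750) = -0.319
d' = z(H) − z(FA) = 1.043 − (-0.319) = 1.362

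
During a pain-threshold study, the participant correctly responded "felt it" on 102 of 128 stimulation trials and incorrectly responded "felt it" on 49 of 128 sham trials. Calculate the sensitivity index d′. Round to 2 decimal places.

d′ = 1.13

H = 102/128 = 0.7969
FA = 49/128 = 0.3828
z(H) = z(0.7969) = 0.831
z(FA) = z(0.3828) = -0.298
d' = z(H) − z(FA) = 0.831 − (-0.298) = 1.129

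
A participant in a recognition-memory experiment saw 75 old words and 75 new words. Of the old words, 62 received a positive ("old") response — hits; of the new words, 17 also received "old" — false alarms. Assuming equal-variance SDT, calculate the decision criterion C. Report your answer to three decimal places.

H = 62/75 = 0.8267
FA = 17/75 = 0.2267
Φ⁻¹(H) = 0.9412
Φ⁻¹(FA) = -0.7498
c = −½·[z(H) + z(FA)] = −0.5 × (0.9412 + (-0.7498)) = -0.0957
c < 0: the participant has a liberal response bias.

C = -0.096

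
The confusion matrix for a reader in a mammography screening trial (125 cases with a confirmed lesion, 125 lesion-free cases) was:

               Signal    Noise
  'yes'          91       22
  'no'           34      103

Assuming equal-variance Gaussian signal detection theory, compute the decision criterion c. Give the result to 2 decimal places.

c = 0.16

H = 91/125 = 0.7280
FA = 22/125 = 0.1760
z(H) = 0.6068
z(FA) = -0.9307
c = −½·[z(H) + z(FA)] = −0.5 × (0.6068 + (-0.9307)) = 0.16195
c > 0: the reader has a conservative response bias.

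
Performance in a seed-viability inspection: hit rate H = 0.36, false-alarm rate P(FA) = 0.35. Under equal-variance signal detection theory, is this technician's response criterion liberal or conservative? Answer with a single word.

z(H) = -0.358, z(FA) = -0.385
c = −½·(z(H) + z(FA)) = 0.3715
c > 0 → conservative criterion (biased toward responding “no”).

conservative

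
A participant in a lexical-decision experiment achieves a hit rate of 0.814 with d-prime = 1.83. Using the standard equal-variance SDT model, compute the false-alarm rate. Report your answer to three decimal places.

false-alarm rate = 0.174

z(hit rate) = z(0.814) = 0.8927
z(FA) = z(H) − d' = 0.8927 − 1.83 = -0.9373
false-alarm rate = Φ(-0.9373) = 0.1743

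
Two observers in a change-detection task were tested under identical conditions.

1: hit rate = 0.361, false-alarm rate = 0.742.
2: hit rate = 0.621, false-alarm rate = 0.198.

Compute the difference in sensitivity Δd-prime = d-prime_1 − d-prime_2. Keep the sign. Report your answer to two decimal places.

1: z(0.361) = -0.356, z(0.742) = 0.650, d' = -1.006
2: z(0.621) = 0.308, z(0.198) = -0.849, d' = 1.157
Δd' = d'_1 − d'_2 = -1.006 − 1.157 = -2.163
2 has the higher sensitivity.

Δd-prime = -2.16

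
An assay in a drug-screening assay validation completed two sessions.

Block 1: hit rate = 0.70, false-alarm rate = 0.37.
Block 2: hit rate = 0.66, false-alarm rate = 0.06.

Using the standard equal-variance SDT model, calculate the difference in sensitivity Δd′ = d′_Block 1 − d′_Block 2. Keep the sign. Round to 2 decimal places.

Δd′ = -1.11

Block 1: z(0.70) = 0.524, z(0.37) = -0.332, d' = 0.856
Block 2: z(0.66) = 0.412, z(0.06) = -1.555, d' = 1.967
Δd' = d'_Block 1 − d'_Block 2 = 0.856 − 1.967 = -1.111
Block 2 has the higher sensitivity.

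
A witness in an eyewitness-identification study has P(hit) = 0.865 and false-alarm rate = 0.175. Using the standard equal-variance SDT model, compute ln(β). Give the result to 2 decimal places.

ln β = -0.17

Φ⁻¹(H) = Φ⁻¹(0.865) = 1.103
Φ⁻¹(FA) = Φ⁻¹(0.175) = -0.935
ln β = −½·[z(H)² − z(FA)²] = −0.5 × (1.217 − 0.874) = -0.1715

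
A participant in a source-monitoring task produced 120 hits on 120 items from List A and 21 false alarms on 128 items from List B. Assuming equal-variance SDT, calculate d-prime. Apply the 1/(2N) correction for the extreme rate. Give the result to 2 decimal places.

d-prime = 3.62

The hit rate is 120/120 = 1, so apply the 1/(2N) correction: H → 1 − 1/(2·120) = 0.99583.
z(H) = z(0.99583) = 2.638
z(FA) = z(0.16406) = -0.978
d' = 2.638 − (-0.978) = 3.616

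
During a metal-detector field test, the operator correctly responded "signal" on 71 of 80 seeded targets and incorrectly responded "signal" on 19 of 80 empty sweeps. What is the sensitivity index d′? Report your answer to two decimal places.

d′ = 1.93

H = 71/80 = 0.8875
FA = 19/80 = 0.2375
z(H) = 1.2133
z(FA) = -0.7144
d' = z(H) − z(FA) = 1.2133 − (-0.7144) = 1.9277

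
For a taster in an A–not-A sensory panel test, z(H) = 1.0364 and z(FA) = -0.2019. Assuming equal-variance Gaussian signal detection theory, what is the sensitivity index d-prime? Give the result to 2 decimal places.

d' = z(H) − z(FA) = 1.0364 − (-0.2019) = 1.2383

d-prime = 1.24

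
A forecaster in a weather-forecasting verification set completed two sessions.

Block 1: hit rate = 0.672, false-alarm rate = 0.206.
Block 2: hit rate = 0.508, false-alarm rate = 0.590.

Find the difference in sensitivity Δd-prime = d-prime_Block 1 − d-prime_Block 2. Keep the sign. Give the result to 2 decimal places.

Δd-prime = 1.47

Block 1: z(0.672) = 0.445, z(0.206) = -0.820, d' = 1.265
Block 2: z(0.508) = 0.020, z(0.590) = 0.228, d' = -0.208
Δd' = d'_Block 1 − d'_Block 2 = 1.265 − (-0.208) = 1.473
Block 1 has the higher sensitivity.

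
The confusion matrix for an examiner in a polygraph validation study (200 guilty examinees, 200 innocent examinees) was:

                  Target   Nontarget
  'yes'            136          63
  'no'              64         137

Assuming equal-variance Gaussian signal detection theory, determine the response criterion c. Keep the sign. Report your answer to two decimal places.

H = 136/200 = 0.6800
FA = 63/200 = 0.3150
z(H) = 0.4677
z(FA) = -0.4817
c = −½·[z(H) + z(FA)] = −0.5 × (0.4677 + (-0.4817)) = 0.0070

c = 0.01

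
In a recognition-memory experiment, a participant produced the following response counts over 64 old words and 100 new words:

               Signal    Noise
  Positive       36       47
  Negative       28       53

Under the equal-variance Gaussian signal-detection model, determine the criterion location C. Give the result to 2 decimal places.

H = 36/64 = 0.5625
FA = 47/100 = 0.4700
z(H) = 0.1573
z(FA) = -0.0753
c = −½·[z(H) + z(FA)] = −0.5 × (0.1573 + (-0.0753)) = -0.0410

C = -0.04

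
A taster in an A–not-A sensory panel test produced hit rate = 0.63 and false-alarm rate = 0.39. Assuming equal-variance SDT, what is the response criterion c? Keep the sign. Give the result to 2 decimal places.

c = -0.03

Φ⁻¹(H) = Φ⁻¹(0.63) = 0.332
Φ⁻¹(FA) = Φ⁻¹(0.39) = -0.279
c = −½·[z(H) + z(FA)] = −0.5 × (0.332 + (-0.279)) = -0.0265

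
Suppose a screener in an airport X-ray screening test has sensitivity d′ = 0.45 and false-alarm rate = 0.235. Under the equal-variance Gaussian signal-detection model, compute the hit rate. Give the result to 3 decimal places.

z(false-alarm rate) = z(0.235) = -0.7225
z(H) = z(FA) + d' = -0.7225 + 0.45 = -0.2725
hit rate = Φ(-0.2725) = 0.3926

hit rate = 0.393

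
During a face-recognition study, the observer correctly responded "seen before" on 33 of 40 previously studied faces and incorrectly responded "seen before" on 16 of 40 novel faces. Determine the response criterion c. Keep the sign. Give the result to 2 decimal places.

H = 33/40 = 0.8250
FA = 16/40 = 0.4000
z(H) = z(0.8250) = 0.9346
z(FA) = z(0.4000) = -0.2533
c = −½·[z(H) + z(FA)] = −0.5 × (0.9346 + (-0.2533)) = -0.34065
c < 0: the observer has a liberal response bias.

c = -0.34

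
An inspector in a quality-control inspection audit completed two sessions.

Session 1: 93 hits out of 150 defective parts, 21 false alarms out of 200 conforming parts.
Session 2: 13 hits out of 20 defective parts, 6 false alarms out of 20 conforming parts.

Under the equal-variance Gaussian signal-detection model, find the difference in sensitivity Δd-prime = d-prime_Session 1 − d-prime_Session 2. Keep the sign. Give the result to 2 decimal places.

Δd-prime = 0.65

Session 1: z(0.6200) = 0.305, z(0.1050) = -1.254, d' = 1.559
Session 2: z(0.6500) = 0.385, z(0.3000) = -0.524, d' = 0.909
Δd' = d'_Session 1 − d'_Session 2 = 1.559 − 0.909 = 0.650
Session 1 has the higher sensitivity.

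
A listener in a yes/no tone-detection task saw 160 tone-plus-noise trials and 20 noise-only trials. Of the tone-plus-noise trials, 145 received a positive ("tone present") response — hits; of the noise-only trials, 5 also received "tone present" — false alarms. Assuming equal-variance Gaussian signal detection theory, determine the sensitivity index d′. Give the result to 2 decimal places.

d′ = 1.99

H = 145/160 = 0.9062
FA = 5/20 = 0.2500
z(H) = 1.3177
z(FA) = -0.6745
d' = z(H) − z(FA) = 1.3177 − (-0.6745) = 1.9922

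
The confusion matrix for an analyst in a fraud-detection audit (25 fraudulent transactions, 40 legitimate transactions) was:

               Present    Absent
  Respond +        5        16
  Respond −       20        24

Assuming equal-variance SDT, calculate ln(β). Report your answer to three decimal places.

ln β = -0.322

H = 5/25 = 0.2000
FA = 16/40 = 0.4000
Φ⁻¹(H) = -0.8416
Φ⁻¹(FA) = -0.2533
ln β = −½·[z(H)² − z(FA)²] = −0.5 × (0.7083 − 0.0642) = -0.32205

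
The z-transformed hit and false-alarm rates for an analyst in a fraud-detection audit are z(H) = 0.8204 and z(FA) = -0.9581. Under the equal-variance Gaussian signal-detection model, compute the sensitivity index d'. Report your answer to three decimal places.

d' = z(H) − z(FA) = 0.8204 − (-0.9581) = 1.7785

d' = 1.779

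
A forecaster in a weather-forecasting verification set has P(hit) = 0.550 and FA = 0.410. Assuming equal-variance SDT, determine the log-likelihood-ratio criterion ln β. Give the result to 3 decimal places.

z(H) = z(0.550) = 0.1257
z(FA) = z(0.410) = -0.2275
ln β = −½·[z(H)² − z(FA)²] = −0.5 × (0.0158 − 0.0518) = 0.0180

ln β = 0.018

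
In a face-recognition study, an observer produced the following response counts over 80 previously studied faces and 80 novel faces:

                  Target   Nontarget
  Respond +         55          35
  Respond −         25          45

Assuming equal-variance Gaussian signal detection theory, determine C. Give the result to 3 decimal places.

C = -0.166

H = 55/80 = 0.6875
FA = 35/80 = 0.4375
Φ⁻¹(0.6875) = 0.4888, Φ⁻¹(0.4375) = -0.1573
c = −½·[z(H) + z(FA)] = −0.5 × (0.4888 + (-0.1573)) = -0.16575
c < 0: the observer has a liberal response bias.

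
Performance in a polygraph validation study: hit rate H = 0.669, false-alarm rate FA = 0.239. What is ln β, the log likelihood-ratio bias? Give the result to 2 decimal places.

ln β = 0.16

z(H) = z(0.669) = 0.437
z(FA) = z(0.239) = -0.710
ln β = −½·[z(H)² − z(FA)²] = −0.5 × (0.191 − 0.504) = 0.1565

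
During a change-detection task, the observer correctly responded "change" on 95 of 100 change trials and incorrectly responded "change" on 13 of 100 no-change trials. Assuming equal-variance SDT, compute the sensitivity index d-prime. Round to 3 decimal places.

H = 95/100 = 0.9500
FA = 13/100 = 0.1300
z(H) = 1.6449
z(FA) = -1.1264
d' = z(H) − z(FA) = 1.6449 − (-1.1264) = 2.7713

d-prime = 2.771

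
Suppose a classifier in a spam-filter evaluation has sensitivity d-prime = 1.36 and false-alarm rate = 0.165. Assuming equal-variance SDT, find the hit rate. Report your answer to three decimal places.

z(false-alarm rate) = z(0.165) = -0.9741
z(H) = z(FA) + d' = -0.9741 + 1.36 = 0.3859
hit rate = Φ(0.3859) = 0.6502

hit rate = 0.650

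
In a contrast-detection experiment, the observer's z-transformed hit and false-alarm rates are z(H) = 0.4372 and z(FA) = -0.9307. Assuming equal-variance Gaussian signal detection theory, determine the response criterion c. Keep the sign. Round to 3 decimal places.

c = −½·[z(H) + z(FA)] = −½·(0.4372 + (-0.9307)) = 0.24675

c = 0.247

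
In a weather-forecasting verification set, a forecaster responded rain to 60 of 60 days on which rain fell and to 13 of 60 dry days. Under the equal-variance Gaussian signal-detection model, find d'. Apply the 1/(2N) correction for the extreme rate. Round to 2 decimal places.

The hit rate is 60/60 = 1, so apply the 1/(2N) correction: H → 1 − 1/(2·60) = 0.99167.
z(H) = z(0.99167) = 2.394
z(FA) = z(0.21667) = -0.783
d' = 2.394 − (-0.783) = 3.177

d' = 3.18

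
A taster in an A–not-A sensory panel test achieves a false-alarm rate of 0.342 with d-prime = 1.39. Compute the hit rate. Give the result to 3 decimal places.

z(false-alarm rate) = z(0.342) = -0.4070
z(H) = z(FA) + d' = -0.4070 + 1.39 = 0.9830
hit rate = Φ(0.9830) = 0.8372

hit rate = 0.837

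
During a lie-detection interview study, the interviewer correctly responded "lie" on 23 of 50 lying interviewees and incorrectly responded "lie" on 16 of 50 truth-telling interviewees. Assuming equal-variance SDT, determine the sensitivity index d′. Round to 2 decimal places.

H = 23/50 = 0.4600
FA = 16/50 = 0.3200
Φ⁻¹(H) = -0.1004
Φ⁻¹(FA) = -0.4677
d' = z(H) − z(FA) = -0.1004 − (-0.4677) = 0.3673

d′ = 0.37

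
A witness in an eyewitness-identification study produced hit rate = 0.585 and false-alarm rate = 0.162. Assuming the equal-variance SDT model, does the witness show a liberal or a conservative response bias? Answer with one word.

z(H) = 0.215, z(FA) = -0.986
c = −½·(z(H) + z(FA)) = 0.3855
c > 0 → conservative criterion (biased toward responding “no”).

conservative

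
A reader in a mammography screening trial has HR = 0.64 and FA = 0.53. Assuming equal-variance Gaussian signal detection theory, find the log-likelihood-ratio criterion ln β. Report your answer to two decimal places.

Φ⁻¹(0.64) = 0.358, Φ⁻¹(0.53) = 0.075
ln β = −½·[z(H)² − z(FA)²] = −0.5 × (0.128 − 0.006) = -0.061

ln β = -0.06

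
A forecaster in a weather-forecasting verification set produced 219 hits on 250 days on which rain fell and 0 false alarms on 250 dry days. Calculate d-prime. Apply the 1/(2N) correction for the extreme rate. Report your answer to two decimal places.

d-prime = 4.03

The false-alarm rate is 0/250 = 0, so apply the 1/(2N) correction: FA → 1/(2·250) = 0.00200.
z(H) = z(0.87600) = 1.155
z(FA) = z(0.00200) = -2.878
d' = 1.155 − (-2.878) = 4.033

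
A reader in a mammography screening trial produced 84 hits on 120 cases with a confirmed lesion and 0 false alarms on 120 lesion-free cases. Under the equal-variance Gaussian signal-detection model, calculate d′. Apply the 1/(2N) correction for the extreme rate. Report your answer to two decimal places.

d′ = 3.16

The false-alarm rate is 0/120 = 0, so apply the 1/(2N) correction: FA → 1/(2·120) = 0.00417.
z(H) = z(0.70000) = 0.524
z(FA) = z(0.00417) = -2.638
d' = 0.524 − (-2.638) = 3.162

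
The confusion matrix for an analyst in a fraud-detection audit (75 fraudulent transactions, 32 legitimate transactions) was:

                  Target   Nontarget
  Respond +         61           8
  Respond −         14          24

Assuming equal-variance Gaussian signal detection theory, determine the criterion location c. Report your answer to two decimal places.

c = -0.11

H = 61/75 = 0.8133
FA = 8/32 = 0.2500
z(0.8133) = 0.8901, z(0.2500) = -0.6745
c = −½·[z(H) + z(FA)] = −0.5 × (0.8901 + (-0.6745)) = -0.1078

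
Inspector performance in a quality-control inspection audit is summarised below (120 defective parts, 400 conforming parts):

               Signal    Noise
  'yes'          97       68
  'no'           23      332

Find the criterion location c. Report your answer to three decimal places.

H = 97/120 = 0.8083
FA = 68/400 = 0.1700
z(H) = 0.8716
z(FA) = -0.9542
c = −½·[z(H) + z(FA)] = −0.5 × (0.8716 + (-0.9542)) = 0.0413

c = 0.041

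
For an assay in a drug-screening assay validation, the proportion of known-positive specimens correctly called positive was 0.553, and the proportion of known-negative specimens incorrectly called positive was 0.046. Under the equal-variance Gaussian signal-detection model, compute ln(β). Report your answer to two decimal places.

z(0.553) = 0.133, z(0.046) = -1.685
ln β = −½·[z(H)² − z(FA)²] = −0.5 × (0.018 − 2.839) = 1.4105

ln β = 1.41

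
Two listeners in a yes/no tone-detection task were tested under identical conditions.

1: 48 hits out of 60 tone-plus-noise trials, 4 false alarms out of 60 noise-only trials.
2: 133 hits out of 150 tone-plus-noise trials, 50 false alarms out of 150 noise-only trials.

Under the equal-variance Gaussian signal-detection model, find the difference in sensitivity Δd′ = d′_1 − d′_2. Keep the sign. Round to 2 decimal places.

Δd′ = 0.70

1: z(0.8000) = 0.842, z(0.0667) = -1.501, d' = 2.343
2: z(0.8867) = 1.209, z(0.3333) = -0.431, d' = 1.640
Δd' = d'_1 − d'_2 = 2.343 − 1.640 = 0.703
1 has the higher sensitivity.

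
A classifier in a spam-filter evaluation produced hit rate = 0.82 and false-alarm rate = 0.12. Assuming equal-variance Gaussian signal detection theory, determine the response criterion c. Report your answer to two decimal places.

c = 0.13

z(H) = z(0.82) = 0.9154
z(FA) = z(0.12) = -1.1750
c = −½·[z(H) + z(FA)] = −0.5 × (0.9154 + (-1.1750)) = 0.1298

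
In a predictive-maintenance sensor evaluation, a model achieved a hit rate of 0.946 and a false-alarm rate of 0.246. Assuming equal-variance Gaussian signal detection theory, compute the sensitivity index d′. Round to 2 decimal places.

d′ = 2.29

z(H) = z(0.946) = 1.607
z(FA) = z(0.246) = -0.687
d' = z(H) − z(FA) = 1.607 − (-0.687) = 2.294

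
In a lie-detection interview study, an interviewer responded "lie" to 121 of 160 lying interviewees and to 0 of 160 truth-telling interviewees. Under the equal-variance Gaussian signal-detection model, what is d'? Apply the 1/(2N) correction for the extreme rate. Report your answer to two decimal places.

The false-alarm rate is 0/160 = 0, so apply the 1/(2N) correction: FA → 1/(2·160) = 0.00313.
z(H) = z(0.75625) = 0.694
z(FA) = z(0.00313) = -2.734
d' = 0.694 − (-2.734) = 3.428

d' = 3.43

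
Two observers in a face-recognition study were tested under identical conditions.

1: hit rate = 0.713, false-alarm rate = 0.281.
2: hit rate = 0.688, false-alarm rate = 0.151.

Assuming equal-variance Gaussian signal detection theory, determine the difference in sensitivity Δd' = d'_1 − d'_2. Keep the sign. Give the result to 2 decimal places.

1: z(0.713) = 0.562, z(0.281) = -0.580, d' = 1.142
2: z(0.688) = 0.490, z(0.151) = -1.032, d' = 1.522
Δd' = d'_1 − d'_2 = 1.142 − 1.522 = -0.380
2 has the higher sensitivity.

Δd' = -0.38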